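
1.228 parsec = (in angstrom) 3.789e+26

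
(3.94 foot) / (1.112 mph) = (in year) 7.66e-08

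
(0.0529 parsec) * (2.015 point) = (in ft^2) 1.249e+13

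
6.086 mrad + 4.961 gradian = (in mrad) 84.01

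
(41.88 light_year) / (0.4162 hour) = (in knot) 5.14e+14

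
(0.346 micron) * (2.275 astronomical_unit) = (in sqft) 1.268e+06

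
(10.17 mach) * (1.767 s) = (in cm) 6.119e+05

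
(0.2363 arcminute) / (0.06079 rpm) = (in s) 0.0108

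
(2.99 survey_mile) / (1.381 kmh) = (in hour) 3.484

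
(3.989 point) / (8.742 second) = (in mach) 4.728e-07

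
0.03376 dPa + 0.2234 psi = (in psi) 0.2234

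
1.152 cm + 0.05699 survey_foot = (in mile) 1.795e-05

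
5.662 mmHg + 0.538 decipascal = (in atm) 0.007451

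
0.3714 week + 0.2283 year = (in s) 7.424e+06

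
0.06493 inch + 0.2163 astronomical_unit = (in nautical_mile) 1.747e+07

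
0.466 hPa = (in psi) 0.006759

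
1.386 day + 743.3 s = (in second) 1.205e+05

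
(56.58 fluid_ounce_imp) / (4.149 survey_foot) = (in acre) 3.141e-07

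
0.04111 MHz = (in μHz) 4.111e+10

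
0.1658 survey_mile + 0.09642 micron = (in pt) 7.564e+05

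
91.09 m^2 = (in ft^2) 980.5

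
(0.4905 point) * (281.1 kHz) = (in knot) 94.55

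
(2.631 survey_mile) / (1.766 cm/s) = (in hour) 66.6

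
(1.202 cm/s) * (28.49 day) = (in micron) 2.959e+10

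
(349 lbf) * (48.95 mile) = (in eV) 7.633e+26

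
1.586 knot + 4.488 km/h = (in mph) 4.614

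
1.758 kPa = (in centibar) 1.758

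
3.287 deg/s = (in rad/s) 0.05737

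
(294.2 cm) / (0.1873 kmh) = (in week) 9.35e-05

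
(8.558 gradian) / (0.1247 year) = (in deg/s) 1.959e-06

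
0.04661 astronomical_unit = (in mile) 4.333e+06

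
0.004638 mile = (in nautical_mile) 0.00403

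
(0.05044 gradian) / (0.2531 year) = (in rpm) 9.479e-10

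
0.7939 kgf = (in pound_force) 1.75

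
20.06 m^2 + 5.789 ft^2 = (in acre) 0.00509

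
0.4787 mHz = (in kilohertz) 4.787e-07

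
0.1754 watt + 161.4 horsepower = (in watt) 1.204e+05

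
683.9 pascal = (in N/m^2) 683.9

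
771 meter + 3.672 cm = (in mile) 0.4791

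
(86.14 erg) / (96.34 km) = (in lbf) 2.01e-11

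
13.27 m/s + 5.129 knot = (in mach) 0.04672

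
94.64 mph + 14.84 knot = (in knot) 97.08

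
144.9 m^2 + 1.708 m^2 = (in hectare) 0.01466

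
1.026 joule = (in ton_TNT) 2.452e-10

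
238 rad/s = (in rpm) 2273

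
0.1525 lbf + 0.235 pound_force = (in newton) 1.724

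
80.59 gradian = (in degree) 72.53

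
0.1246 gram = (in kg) 0.0001246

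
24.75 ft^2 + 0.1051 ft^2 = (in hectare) 0.0002309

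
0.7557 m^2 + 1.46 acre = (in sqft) 6.361e+04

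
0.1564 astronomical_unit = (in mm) 2.34e+13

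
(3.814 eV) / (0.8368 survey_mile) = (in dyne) 4.538e-17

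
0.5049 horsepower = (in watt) 376.5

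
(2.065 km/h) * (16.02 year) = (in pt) 8.215e+11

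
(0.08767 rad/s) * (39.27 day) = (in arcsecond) 6.136e+10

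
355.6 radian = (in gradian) 2.264e+04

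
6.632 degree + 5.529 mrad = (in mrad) 121.3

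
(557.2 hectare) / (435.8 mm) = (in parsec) 4.144e-10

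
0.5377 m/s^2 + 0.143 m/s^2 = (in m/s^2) 0.6807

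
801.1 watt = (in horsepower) 1.074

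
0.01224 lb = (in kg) 0.005552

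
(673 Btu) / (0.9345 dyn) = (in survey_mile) 4.721e+07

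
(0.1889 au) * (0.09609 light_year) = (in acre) 6.348e+21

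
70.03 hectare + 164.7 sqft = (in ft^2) 7.538e+06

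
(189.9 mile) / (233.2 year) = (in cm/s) 0.004156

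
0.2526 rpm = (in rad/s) 0.02645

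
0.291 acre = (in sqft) 1.268e+04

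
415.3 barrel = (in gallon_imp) 1.452e+04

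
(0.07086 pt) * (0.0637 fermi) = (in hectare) 1.592e-25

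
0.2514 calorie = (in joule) 1.052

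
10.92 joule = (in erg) 1.092e+08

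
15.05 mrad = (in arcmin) 51.74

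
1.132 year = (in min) 5.95e+05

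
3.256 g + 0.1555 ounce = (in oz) 0.2704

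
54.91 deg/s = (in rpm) 9.152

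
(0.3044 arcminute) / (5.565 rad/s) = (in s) 1.591e-05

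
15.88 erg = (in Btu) 1.505e-09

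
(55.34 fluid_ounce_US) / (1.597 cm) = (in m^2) 0.1025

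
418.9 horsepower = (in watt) 3.124e+05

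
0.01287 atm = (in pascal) 1304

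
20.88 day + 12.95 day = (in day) 33.83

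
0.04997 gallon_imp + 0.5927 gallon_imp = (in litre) 2.922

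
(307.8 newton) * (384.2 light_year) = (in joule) 1.119e+21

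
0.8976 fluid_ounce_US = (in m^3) 2.655e-05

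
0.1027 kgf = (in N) 1.007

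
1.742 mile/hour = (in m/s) 0.7787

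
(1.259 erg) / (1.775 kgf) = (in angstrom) 72.33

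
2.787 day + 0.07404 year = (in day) 29.81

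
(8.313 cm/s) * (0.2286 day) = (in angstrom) 1.642e+13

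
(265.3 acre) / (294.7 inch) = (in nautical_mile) 77.45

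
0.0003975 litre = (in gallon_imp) 8.744e-05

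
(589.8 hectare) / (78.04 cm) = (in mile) 4696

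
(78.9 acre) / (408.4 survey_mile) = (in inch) 19.13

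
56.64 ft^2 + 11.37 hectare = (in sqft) 1.224e+06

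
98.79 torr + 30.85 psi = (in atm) 2.229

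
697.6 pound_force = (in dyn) 3.103e+08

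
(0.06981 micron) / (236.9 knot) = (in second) 5.728e-10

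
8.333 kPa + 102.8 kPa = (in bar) 1.111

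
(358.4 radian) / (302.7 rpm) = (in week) 1.869e-05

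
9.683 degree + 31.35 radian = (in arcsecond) 6.501e+06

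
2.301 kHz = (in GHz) 2.301e-06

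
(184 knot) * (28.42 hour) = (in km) 9685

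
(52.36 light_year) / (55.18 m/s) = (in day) 1.039e+11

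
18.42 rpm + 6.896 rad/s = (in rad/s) 8.825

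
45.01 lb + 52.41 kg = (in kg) 72.83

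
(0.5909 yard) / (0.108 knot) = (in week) 1.608e-05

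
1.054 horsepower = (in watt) 786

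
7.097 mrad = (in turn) 0.00113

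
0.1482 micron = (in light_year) 1.566e-23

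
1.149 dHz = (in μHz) 1.149e+05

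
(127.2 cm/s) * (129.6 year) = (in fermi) 5.199e+24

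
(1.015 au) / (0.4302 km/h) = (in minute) 2.118e+10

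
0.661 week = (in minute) 6663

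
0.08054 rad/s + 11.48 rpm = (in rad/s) 1.283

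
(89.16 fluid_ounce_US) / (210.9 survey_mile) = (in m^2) 7.769e-09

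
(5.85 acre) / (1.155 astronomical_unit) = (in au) 9.159e-19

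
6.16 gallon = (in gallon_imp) 5.129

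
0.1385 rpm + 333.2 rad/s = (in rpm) 3182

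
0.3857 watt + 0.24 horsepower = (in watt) 179.4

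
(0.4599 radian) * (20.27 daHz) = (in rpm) 890.2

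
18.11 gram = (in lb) 0.03993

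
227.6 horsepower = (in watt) 1.697e+05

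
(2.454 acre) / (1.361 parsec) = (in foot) 7.758e-13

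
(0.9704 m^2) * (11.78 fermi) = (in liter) 1.143e-11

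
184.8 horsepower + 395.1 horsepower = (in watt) 4.324e+05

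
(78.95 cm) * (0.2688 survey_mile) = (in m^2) 341.5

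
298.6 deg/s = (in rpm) 49.77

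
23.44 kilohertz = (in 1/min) 1.406e+06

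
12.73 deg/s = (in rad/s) 0.2222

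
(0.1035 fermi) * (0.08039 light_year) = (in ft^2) 0.8473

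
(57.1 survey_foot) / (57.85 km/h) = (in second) 1.083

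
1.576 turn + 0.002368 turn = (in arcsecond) 2.046e+06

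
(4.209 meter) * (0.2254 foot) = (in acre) 7.145e-05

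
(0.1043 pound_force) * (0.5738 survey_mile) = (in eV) 2.674e+21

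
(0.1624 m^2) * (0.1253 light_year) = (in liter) 1.925e+17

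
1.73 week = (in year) 0.03318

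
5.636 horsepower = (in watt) 4203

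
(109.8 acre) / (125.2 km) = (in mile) 0.002205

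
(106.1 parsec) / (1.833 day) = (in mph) 4.624e+13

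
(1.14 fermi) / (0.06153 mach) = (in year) 1.725e-24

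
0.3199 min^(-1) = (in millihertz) 5.332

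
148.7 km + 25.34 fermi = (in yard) 1.626e+05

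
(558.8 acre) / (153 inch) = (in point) 1.649e+09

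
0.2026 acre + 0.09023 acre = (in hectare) 0.1185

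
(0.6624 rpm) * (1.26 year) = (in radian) 2.756e+06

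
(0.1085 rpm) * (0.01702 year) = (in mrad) 6.099e+06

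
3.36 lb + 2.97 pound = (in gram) 2871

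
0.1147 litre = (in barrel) 0.0007214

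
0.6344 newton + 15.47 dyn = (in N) 0.6346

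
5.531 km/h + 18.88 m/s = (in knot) 39.69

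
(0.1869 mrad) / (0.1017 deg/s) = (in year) 3.339e-09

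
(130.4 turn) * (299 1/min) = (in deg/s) 2.339e+05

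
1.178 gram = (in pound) 0.002597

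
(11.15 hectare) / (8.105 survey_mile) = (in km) 0.008548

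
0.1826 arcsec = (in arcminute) 0.003043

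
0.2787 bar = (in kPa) 27.87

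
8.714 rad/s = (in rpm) 83.21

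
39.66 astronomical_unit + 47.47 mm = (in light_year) 0.0006271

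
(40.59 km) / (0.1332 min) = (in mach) 14.92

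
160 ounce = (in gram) 4536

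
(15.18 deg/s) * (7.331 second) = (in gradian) 123.6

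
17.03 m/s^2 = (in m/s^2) 17.03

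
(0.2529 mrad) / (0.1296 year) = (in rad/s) 6.188e-11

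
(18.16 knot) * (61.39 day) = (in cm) 4.955e+09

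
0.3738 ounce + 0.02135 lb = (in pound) 0.04471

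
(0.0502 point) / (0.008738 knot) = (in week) 6.514e-09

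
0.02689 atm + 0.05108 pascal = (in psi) 0.3952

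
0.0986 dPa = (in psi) 1.43e-06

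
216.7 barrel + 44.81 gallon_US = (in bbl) 217.8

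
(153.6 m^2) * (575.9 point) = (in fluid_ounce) 1.055e+06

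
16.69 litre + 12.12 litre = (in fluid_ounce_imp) 1014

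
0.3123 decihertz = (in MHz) 3.123e-08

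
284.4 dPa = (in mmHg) 0.2133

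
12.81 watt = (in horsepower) 0.01718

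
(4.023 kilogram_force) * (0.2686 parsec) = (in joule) 3.27e+17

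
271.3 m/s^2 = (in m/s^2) 271.3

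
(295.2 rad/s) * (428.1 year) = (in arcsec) 8.22e+17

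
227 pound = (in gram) 1.03e+05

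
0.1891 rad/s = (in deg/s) 10.83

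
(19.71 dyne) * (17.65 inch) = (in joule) 8.836e-05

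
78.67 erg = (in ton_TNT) 1.88e-15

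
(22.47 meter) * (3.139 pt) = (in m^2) 0.02488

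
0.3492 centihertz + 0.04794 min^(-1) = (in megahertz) 4.291e-09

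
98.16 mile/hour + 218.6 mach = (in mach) 218.7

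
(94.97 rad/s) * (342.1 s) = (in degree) 1.861e+06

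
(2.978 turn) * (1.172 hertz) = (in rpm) 209.4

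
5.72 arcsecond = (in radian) 2.773e-05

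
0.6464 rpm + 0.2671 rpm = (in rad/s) 0.09566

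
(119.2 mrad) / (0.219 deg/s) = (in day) 0.0003609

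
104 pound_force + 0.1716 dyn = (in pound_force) 104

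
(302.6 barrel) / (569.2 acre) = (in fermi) 2.089e+10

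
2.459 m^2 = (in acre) 0.0006076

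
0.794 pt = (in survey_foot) 0.000919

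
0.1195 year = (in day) 43.62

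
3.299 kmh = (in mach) 0.002691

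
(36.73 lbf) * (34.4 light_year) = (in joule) 5.317e+19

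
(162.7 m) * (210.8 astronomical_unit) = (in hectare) 5.131e+11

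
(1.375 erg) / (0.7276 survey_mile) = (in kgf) 1.197e-11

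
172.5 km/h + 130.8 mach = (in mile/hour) 9.973e+04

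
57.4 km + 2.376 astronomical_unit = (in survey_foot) 1.166e+12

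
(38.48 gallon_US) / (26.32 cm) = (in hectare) 5.534e-05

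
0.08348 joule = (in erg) 8.348e+05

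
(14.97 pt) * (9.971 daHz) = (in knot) 1.024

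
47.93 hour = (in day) 1.997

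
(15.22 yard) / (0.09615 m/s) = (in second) 144.7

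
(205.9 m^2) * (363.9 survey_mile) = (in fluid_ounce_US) 4.077e+12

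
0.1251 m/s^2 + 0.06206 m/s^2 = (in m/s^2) 0.1872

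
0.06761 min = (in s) 4.057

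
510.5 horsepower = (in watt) 3.807e+05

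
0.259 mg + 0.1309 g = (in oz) 0.004626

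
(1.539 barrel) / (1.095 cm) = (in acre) 0.005522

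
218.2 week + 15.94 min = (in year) 4.185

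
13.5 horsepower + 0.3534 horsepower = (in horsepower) 13.85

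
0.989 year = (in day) 361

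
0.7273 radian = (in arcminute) 2500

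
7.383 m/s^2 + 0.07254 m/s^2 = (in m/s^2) 7.456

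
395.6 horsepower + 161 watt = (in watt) 2.952e+05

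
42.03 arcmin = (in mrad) 12.23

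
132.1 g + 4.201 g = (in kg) 0.1363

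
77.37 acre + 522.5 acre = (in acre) 599.9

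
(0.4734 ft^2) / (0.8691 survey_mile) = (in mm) 0.03144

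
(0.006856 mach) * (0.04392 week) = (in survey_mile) 38.53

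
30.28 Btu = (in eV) 1.994e+23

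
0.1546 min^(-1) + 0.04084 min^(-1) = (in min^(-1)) 0.1954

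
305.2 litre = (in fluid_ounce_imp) 1.074e+04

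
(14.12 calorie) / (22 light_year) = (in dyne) 2.838e-11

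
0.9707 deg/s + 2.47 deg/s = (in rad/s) 0.06005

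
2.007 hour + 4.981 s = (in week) 0.01195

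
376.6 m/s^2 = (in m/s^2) 376.6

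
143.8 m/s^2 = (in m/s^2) 143.8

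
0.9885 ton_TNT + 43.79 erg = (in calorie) 9.885e+08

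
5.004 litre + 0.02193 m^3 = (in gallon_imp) 5.925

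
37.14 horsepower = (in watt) 2.77e+04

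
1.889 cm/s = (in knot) 0.03672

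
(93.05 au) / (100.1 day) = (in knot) 3.129e+06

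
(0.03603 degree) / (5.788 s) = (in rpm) 0.001037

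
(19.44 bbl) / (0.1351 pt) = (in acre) 16.02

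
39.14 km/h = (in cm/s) 1087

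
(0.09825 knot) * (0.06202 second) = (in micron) 3135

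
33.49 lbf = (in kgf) 15.19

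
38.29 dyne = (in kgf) 3.904e-05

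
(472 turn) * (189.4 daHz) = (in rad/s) 5.617e+06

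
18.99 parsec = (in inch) 2.307e+19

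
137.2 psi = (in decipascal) 9.46e+06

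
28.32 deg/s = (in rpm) 4.72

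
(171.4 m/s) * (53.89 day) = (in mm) 7.981e+11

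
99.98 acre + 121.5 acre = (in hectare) 89.63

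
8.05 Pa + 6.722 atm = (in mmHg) 5109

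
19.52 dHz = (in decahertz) 0.1952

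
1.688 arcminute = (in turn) 7.815e-05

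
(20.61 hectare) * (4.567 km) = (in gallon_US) 2.487e+11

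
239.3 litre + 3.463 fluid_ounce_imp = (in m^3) 0.2394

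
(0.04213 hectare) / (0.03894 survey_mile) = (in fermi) 6.723e+15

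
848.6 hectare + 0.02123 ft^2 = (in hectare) 848.6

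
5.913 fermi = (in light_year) 6.25e-31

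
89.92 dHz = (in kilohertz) 0.008992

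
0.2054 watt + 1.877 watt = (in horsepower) 0.002793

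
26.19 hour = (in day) 1.091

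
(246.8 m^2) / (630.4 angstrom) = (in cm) 3.915e+11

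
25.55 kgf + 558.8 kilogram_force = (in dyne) 5.731e+08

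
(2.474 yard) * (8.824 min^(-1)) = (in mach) 0.0009771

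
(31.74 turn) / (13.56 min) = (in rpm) 2.341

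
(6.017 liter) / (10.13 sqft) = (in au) 4.274e-14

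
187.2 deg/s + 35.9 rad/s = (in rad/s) 39.17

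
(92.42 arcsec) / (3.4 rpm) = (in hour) 3.496e-07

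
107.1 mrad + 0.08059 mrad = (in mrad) 107.2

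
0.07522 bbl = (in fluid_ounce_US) 404.4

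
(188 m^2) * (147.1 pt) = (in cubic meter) 9.756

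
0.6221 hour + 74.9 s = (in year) 7.339e-05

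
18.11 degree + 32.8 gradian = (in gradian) 52.92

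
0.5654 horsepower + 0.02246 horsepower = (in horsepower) 0.5879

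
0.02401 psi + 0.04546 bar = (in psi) 0.6834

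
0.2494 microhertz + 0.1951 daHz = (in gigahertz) 1.951e-09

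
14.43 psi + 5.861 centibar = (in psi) 15.28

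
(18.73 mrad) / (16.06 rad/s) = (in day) 1.35e-08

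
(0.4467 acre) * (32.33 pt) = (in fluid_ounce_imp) 7.256e+05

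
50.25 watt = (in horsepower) 0.06739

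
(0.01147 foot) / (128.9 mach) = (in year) 2.526e-15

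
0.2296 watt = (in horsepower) 0.0003079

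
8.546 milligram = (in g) 0.008546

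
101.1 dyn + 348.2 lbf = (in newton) 1549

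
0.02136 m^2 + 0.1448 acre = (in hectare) 0.0586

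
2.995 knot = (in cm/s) 154.1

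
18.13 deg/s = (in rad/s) 0.3164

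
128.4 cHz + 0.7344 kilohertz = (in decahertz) 73.57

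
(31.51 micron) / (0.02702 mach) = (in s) 3.425e-06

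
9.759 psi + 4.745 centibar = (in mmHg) 540.3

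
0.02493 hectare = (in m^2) 249.3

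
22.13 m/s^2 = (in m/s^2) 22.13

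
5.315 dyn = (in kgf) 5.42e-06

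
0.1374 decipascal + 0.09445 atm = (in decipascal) 9.57e+04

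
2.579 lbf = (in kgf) 1.17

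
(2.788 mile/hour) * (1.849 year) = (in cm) 7.267e+09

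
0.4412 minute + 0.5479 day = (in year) 0.001502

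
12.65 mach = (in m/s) 4307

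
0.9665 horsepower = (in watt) 720.7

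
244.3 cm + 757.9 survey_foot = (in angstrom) 2.335e+12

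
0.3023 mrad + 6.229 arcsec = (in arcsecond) 68.58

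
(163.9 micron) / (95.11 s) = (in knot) 3.35e-06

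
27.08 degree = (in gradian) 30.09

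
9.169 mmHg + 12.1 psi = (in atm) 0.8354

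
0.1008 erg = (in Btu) 9.554e-12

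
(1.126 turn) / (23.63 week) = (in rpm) 4.727e-06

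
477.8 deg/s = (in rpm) 79.63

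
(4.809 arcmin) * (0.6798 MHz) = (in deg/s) 5.449e+04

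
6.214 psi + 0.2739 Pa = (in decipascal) 4.284e+05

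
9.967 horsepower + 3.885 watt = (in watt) 7436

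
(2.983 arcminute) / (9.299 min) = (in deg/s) 8.911e-05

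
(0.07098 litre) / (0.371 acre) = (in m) 4.728e-08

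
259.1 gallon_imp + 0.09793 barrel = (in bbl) 7.507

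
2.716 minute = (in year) 5.167e-06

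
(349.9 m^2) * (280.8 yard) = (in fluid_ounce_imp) 3.162e+09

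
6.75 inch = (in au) 1.146e-12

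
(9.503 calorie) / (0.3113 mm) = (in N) 1.277e+05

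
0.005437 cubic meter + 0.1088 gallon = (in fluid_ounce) 197.8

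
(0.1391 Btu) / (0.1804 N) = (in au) 5.438e-09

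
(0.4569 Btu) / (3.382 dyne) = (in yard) 1.559e+07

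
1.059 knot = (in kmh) 1.961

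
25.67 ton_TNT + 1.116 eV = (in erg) 1.074e+18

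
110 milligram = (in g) 0.11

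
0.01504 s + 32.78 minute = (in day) 0.02276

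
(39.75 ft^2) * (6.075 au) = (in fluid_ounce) 1.135e+17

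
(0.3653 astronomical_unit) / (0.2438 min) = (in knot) 7.262e+09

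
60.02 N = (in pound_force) 13.49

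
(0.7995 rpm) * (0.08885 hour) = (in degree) 1534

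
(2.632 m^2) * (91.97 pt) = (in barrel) 0.5371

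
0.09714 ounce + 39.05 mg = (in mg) 2793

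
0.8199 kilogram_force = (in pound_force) 1.808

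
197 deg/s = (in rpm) 32.83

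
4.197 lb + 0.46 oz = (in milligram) 1.917e+06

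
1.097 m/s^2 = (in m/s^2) 1.097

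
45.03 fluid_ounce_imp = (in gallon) 0.338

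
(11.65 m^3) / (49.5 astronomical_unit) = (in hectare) 1.573e-16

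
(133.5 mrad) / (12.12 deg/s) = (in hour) 0.0001753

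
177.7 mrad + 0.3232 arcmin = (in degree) 10.19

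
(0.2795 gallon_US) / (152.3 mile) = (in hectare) 4.317e-13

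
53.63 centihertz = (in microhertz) 5.363e+05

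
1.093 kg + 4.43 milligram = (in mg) 1.093e+06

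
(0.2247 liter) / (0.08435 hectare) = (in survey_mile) 1.655e-10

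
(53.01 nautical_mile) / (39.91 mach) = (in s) 7.224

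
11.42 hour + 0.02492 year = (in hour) 229.7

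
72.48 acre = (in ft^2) 3.157e+06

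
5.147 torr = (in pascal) 686.2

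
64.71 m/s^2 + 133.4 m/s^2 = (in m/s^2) 198.1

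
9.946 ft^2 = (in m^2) 0.924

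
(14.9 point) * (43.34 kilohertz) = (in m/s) 227.8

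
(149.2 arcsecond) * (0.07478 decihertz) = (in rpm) 5.165e-05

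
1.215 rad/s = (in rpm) 11.6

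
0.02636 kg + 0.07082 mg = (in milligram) 2.636e+04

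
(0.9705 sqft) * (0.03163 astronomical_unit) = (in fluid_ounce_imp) 1.502e+13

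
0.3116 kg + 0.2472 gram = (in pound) 0.6875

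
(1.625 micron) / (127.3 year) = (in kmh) 1.457e-15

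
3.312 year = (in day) 1209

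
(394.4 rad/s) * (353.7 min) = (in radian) 8.37e+06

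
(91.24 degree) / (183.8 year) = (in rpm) 2.624e-09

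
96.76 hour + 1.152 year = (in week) 60.64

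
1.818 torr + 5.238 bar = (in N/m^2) 5.24e+05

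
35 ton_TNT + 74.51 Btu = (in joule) 1.464e+11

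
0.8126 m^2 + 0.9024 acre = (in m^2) 3653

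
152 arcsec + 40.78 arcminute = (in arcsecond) 2599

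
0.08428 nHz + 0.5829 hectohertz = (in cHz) 5829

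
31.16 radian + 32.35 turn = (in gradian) 1.492e+04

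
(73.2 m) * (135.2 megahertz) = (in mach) 2.907e+07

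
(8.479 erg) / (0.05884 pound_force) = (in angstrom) 3.24e+04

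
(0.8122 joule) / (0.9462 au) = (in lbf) 1.29e-12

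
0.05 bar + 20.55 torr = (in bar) 0.0774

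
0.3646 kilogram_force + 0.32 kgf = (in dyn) 6.714e+05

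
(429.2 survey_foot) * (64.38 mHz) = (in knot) 16.37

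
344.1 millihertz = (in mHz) 344.1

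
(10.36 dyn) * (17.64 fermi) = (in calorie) 4.368e-19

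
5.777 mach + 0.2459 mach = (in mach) 6.023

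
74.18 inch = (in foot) 6.182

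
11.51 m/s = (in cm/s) 1151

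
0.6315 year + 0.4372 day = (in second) 1.995e+07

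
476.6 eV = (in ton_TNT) 1.825e-26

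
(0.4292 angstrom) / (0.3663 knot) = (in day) 2.636e-15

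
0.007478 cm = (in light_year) 7.904e-21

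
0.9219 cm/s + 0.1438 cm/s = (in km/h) 0.03837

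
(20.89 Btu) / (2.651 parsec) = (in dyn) 2.694e-08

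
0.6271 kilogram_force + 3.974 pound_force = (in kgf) 2.43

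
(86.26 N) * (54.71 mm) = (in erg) 4.719e+07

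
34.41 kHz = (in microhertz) 3.441e+10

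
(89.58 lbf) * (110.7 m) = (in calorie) 1.054e+04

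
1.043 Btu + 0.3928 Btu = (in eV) 9.455e+21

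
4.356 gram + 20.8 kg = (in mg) 2.08e+07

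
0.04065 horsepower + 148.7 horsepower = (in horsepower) 148.7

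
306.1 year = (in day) 1.117e+05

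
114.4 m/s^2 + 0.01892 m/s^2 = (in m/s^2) 114.4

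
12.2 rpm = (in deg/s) 73.2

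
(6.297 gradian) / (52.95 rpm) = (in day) 2.065e-07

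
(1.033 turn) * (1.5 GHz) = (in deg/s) 5.578e+11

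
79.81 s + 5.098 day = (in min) 7342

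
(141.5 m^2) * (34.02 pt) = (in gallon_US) 448.6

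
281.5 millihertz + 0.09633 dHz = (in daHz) 0.02911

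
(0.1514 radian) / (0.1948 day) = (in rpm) 8.59e-05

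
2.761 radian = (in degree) 158.2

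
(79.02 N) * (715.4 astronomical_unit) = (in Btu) 8.016e+12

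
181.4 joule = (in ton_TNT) 4.336e-08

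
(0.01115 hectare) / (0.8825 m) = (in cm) 1.263e+04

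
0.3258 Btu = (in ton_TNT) 8.216e-08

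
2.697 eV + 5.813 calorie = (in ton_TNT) 5.813e-09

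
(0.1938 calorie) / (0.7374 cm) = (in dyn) 1.1e+07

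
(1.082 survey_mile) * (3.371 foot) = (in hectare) 0.1789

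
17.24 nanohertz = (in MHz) 1.724e-14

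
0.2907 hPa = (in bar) 0.0002907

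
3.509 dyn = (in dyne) 3.509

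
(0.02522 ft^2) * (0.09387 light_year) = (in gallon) 5.497e+14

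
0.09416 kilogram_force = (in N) 0.9234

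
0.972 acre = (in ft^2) 4.234e+04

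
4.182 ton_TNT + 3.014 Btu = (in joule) 1.75e+10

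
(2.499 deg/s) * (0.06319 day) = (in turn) 37.9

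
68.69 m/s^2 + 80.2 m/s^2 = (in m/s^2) 148.9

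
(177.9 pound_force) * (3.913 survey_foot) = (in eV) 5.891e+21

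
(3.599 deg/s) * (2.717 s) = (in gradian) 10.86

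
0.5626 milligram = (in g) 0.0005626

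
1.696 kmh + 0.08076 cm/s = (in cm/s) 47.19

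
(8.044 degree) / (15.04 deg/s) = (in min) 0.008914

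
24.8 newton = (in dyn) 2.48e+06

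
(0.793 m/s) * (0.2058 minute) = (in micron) 9.792e+06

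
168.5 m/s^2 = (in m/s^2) 168.5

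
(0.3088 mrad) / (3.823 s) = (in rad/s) 8.077e-05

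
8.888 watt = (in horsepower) 0.01192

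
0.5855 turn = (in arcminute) 1.265e+04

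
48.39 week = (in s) 2.927e+07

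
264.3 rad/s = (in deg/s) 1.514e+04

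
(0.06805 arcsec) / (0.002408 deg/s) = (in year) 2.489e-10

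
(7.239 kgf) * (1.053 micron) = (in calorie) 1.787e-05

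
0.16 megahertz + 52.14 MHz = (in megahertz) 52.3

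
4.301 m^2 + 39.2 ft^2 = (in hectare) 0.0007943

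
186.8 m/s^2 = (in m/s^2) 186.8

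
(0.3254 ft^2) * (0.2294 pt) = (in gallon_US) 0.0006463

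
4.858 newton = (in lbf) 1.092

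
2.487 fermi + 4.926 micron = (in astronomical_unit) 3.293e-17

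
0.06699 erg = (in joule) 6.699e-09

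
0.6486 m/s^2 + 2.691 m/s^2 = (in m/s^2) 3.34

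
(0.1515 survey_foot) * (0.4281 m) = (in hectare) 1.977e-06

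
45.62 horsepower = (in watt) 3.402e+04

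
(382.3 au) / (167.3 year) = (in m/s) 1.084e+04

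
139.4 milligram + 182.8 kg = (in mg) 1.828e+08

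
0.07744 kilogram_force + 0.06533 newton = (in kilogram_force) 0.0841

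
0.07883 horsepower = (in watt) 58.78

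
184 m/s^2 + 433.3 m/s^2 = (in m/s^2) 617.3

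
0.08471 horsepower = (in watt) 63.17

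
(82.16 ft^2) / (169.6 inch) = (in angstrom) 1.772e+10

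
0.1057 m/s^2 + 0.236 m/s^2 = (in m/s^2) 0.3417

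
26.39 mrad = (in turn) 0.0042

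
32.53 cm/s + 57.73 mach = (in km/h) 7.077e+04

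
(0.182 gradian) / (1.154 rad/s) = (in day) 2.867e-08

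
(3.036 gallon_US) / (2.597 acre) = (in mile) 6.795e-10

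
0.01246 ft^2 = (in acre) 2.86e-07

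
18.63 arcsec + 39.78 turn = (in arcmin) 8.592e+05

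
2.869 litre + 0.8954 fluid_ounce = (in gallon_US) 0.7649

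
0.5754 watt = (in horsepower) 0.0007716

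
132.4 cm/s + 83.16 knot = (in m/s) 44.11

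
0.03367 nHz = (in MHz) 3.367e-17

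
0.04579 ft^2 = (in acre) 1.051e-06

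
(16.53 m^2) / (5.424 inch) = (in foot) 393.6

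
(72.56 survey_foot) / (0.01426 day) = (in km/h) 0.06462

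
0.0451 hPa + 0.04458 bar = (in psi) 0.6472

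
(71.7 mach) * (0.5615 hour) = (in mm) 4.935e+10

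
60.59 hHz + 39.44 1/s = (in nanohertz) 6.098e+12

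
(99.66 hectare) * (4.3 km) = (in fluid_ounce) 1.449e+14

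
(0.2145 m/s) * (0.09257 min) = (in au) 7.964e-12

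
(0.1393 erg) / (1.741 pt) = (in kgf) 2.313e-06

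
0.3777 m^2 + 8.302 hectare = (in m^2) 8.302e+04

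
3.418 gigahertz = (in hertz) 3.418e+09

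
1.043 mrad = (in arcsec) 215.1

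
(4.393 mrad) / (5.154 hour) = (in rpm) 2.261e-06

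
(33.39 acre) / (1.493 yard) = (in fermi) 9.898e+19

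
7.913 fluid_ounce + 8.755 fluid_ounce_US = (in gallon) 0.1302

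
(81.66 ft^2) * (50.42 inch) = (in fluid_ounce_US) 3.285e+05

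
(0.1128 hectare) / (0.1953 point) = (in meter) 1.637e+07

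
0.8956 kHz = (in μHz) 8.956e+08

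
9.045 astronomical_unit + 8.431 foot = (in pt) 3.836e+15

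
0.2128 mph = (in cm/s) 9.513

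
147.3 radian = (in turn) 23.44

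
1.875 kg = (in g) 1875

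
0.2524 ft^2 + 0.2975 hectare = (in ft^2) 3.202e+04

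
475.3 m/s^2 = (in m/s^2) 475.3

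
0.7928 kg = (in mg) 7.928e+05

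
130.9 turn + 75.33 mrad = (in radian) 822.5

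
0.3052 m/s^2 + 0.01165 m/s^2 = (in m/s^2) 0.3169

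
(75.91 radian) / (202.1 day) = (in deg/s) 0.0002491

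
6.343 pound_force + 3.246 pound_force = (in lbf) 9.589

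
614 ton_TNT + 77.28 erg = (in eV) 1.603e+31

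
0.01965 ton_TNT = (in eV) 5.131e+26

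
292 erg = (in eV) 1.823e+14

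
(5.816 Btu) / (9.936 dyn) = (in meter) 6.176e+07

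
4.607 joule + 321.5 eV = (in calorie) 1.101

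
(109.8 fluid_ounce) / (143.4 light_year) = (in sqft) 2.576e-20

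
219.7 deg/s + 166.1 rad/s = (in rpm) 1623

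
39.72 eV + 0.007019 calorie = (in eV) 1.833e+17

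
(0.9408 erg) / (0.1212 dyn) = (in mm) 77.62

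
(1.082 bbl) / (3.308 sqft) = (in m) 0.5598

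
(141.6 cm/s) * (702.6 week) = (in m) 6.017e+08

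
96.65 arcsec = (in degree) 0.02685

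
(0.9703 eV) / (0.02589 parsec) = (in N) 1.946e-34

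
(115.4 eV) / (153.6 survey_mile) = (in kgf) 7.627e-24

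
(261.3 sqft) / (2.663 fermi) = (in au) 6.094e+04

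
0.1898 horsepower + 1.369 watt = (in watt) 142.9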